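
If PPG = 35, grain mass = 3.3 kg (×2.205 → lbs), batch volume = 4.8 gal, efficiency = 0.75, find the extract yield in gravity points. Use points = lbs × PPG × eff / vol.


lbs = 3.3 × 2.205 = 7.2765
points = 7.2765 × 35 × 0.75 / 4.8

39.7934 points


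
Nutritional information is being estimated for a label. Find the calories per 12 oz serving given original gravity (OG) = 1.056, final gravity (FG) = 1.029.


ABW = (OG−FG)·131.25·0.79/FG;  °P = 259 − 259/SG (for OG→OE and FG→AE);  RE = 0.1808·OE + 0.8192·AE;  Cal = (6.9·ABW + 4·(RE−0.1))·FG·3.55
ABW = (1.056 − 1.029)·131.25·0.79/1.029 = 2.7207
OE = 259 − 259/1.056 = 13.7348 °P
AE = 259 − 259/1.029 = 7.2993 °P
RE = 0.1808·13.7348 + 0.8192·7.2993 = 8.4629 °P
Cal = (6.9·2.7207 + 4·(8.4629−0.1))·1.029·3.55

190.7718 kcal


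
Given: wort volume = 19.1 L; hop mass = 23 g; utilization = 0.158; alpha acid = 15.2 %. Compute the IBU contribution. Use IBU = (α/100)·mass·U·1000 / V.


IBU = (15.2/100)·23·0.158·1000 / 19.1

28.9198 IBU


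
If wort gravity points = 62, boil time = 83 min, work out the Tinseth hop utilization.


U = 1.65·0.000125^(GP/1000) · (1 − e^(−0.04·t))/4.15
bigness = 1.65·0.000125^(62/1000) = 0.9451
boil_factor = (1 − e^(−0.04·83))/4.15 = 0.2323
U = 0.9451 · 0.2323

0.2195


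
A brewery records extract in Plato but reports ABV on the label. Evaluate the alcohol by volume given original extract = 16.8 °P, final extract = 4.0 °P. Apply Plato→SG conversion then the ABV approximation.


SG = 259/(259 − P);  ABV = (OG − FG)·131.25
OG = 259/(259 − 16.8) = 1.0694
FG = 259/(259 − 4.0) = 1.0157
ABV = (1.0694 − 1.0157)·131.25

7.0452 % ABV


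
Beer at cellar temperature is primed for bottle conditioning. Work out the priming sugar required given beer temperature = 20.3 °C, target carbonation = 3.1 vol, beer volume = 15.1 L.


residual = 14.695·(0.01821 + 0.09011·e^(−0.04·T));  sugar = (target − residual)·4.0·V
residual = 14.695·(0.01821 + 0.09011·e^(−0.04·20.3)) = 0.8555
sugar = (3.1 − 0.8555)·4.0·15.1

135.5687 g


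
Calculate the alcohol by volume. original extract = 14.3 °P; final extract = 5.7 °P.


SG = 259/(259 − P);  ABV = (OG − FG)·131.25
OG = 259/(259 − 14.3) = 1.0584
FG = 259/(259 − 5.7) = 1.0225
ABV = (1.0584 − 1.0225)·131.25

4.7166 % ABV


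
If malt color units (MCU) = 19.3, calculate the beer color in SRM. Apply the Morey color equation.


SRM = 1.4922 · MCU^0.6859
SRM = 1.4922 · 19.3^0.6859

11.3656 SRM


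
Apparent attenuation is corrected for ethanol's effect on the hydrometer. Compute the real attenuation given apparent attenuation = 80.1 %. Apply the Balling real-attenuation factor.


RA = AA · 0.8192
RA = 80.1 · 0.8192

65.6179 %


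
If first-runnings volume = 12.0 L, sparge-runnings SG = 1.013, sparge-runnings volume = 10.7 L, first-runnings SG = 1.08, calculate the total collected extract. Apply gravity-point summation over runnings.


total = Σ (SG_i − 1)·1000·V_i
first = (1.08 − 1)·1000·12.0 = 960.0000
sparge = (1.013 − 1)·1000·10.7 = 139.1000
total = 960.0000 + 139.1000

1099.1000 gravity·L


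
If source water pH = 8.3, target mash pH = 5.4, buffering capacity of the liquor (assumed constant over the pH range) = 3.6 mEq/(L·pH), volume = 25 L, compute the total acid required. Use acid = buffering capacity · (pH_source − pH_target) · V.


acid = 3.6 · (8.3 − 5.4) · 25

261.0000 mEq


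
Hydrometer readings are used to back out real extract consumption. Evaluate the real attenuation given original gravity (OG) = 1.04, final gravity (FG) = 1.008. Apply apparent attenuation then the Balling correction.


AA = (OG−FG)/(OG−1)·100;  RA = AA·0.8192
AA = (1.04 − 1.008)/(1.04 − 1)·100 = 80.0000
RA = 80.0000·0.8192

65.5360 %


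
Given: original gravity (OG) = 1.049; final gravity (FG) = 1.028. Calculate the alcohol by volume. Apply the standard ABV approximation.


ABV = (OG − FG) · 131.25
ABV = (1.049 − 1.028) · 131.25

2.7562 % ABV


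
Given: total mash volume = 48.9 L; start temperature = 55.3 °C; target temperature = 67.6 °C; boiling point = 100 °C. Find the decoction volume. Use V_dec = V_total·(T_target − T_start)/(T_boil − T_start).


V_dec = 48.9·(67.6 − 55.3)/(100 − 55.3)

13.4557 L


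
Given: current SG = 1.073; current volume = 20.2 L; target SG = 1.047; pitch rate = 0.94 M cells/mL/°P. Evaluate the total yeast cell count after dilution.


V_w = V·((SG_c−1)/(SG_t−1)−1);  °P = 259 − 259/SG_t;  cells = rate·(V+V_w)·°P
V_w = 20.2·((1.073−1)/(1.047−1)−1) = 11.1745
V_final = 20.2 + 11.1745 = 31.3745
°P = 259 − 259/1.047 = 11.6266
cells = 0.94·31.3745·11.6266

342.8903 billion cells


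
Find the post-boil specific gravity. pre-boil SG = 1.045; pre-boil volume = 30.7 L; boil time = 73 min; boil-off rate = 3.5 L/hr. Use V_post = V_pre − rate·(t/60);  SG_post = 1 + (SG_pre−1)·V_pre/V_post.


V_post = 30.7 − 3.5·(73/60) = 26.4417
SG_post = 1 + (1.045 − 1)·30.7/26.4417

1.0522


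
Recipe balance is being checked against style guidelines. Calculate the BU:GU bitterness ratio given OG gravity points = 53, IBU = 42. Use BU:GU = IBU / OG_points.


BU:GU = 42 / 53

0.7925


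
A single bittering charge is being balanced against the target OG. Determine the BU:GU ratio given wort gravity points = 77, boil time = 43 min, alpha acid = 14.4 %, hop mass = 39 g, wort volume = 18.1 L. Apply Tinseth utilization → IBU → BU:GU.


U = 1.65·0.000125^(GP/1000)·(1−e^(−0.04t))/4.15;  IBU = (α/100)·m·U·1000/V;  BU:GU = IBU/GP
U = 1.65·0.000125^(77/1000)·(1−e^(−0.04·43))/4.15 = 0.1634
IBU = (14.4/100)·39·0.1634·1000/18.1 = 50.6938
BU:GU = 50.6938/77

0.6584


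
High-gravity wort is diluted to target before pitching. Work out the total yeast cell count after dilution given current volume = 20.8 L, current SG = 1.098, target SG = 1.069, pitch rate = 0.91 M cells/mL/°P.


V_w = V·((SG_c−1)/(SG_t−1)−1);  °P = 259 − 259/SG_t;  cells = rate·(V+V_w)·°P
V_w = 20.8·((1.098−1)/(1.069−1)−1) = 8.7420
V_final = 20.8 + 8.7420 = 29.5420
°P = 259 − 259/1.069 = 16.7175
cells = 0.91·29.5420·16.7175

449.4205 billion cells


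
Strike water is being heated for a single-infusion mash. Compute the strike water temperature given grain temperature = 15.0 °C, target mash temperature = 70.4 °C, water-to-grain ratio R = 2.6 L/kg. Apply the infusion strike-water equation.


T_strike = (0.41/R)·(T_mash − T_grain) + T_mash
T_strike = (0.41/2.6)·(70.4 − 15.0) + 70.4

79.1362 °C


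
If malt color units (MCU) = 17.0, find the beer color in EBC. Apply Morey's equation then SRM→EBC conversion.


SRM = 1.4922·MCU^0.6859;  EBC = SRM·1.97
SRM = 1.4922·17.0^0.6859 = 10.4182
EBC = 10.4182·1.97

20.5238 EBC


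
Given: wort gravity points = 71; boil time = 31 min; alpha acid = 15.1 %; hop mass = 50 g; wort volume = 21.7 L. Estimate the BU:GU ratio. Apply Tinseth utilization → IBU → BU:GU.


U = 1.65·0.000125^(GP/1000)·(1−e^(−0.04t))/4.15;  IBU = (α/100)·m·U·1000/V;  BU:GU = IBU/GP
U = 1.65·0.000125^(71/1000)·(1−e^(−0.04·31))/4.15 = 0.1493
IBU = (15.1/100)·50·0.1493·1000/21.7 = 51.9324
BU:GU = 51.9324/71

0.7314


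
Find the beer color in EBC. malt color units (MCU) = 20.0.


SRM = 1.4922·MCU^0.6859;  EBC = SRM·1.97
SRM = 1.4922·20.0^0.6859 = 11.6467
EBC = 11.6467·1.97

22.9440 EBC


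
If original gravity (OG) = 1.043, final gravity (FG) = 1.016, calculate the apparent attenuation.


AA = (OG − FG)/(OG − 1) · 100
AA = (1.043 − 1.016)/(1.043 − 1) · 100

62.7907 %


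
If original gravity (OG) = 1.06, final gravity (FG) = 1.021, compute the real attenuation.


AA = (OG−FG)/(OG−1)·100;  RA = AA·0.8192
AA = (1.06 − 1.021)/(1.06 − 1)·100 = 65.0000
RA = 65.0000·0.8192

53.2480 %


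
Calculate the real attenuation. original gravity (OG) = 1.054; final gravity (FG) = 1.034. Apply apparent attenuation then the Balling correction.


AA = (OG−FG)/(OG−1)·100;  RA = AA·0.8192
AA = (1.054 − 1.034)/(1.054 − 1)·100 = 37.0370
RA = 37.0370·0.8192

30.3407 %


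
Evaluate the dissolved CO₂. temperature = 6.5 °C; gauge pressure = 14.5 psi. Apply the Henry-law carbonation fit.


vols = (P + 14.695)·(0.01821 + 0.09011·e^(−0.04·T))
vols = (14.5 + 14.695)·(0.01821 + 0.09011·e^(−0.04·6.5))

2.5601 volumes


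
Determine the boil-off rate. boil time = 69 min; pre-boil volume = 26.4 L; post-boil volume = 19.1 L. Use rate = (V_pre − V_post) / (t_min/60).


rate = (26.4 − 19.1) / (69/60)

6.3478 L/hr


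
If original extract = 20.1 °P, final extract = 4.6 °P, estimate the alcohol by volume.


SG = 259/(259 − P);  ABV = (OG − FG)·131.25
OG = 259/(259 − 20.1) = 1.0841
FG = 259/(259 − 4.6) = 1.0181
ABV = (1.0841 − 1.0181)·131.25

8.6696 % ABV


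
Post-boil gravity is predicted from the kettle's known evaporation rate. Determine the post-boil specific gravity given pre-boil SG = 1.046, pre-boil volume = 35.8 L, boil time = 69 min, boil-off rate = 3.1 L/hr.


V_post = V_pre − rate·(t/60);  SG_post = 1 + (SG_pre−1)·V_pre/V_post
V_post = 35.8 − 3.1·(69/60) = 32.2350
SG_post = 1 + (1.046 − 1)·35.8/32.2350

1.0511


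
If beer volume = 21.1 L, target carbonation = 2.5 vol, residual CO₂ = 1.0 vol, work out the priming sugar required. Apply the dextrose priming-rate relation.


sugar = (target − residual)·4.0·V
sugar = (2.5 − 1.0)·4.0·21.1

126.6000 g


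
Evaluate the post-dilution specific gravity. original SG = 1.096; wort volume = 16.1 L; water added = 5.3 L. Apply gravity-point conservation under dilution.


SG_new = 1 + (SG_old − 1)·V_old/(V_old + V_water)
pts = (1.096 − 1)·1000·16.1/(16.1 + 5.3) = 72.2243
SG_new = 1 + 72.2243/1000

1.0722


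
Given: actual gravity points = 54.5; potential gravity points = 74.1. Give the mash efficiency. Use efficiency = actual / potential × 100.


efficiency = 54.5 / 74.1 × 100

73.5493 %


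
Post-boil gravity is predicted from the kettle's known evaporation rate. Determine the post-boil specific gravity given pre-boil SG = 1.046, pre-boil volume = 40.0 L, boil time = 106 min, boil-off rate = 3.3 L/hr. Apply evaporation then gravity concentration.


V_post = V_pre − rate·(t/60);  SG_post = 1 + (SG_pre−1)·V_pre/V_post
V_post = 40.0 − 3.3·(106/60) = 34.1700
SG_post = 1 + (1.046 − 1)·40.0/34.1700

1.0538


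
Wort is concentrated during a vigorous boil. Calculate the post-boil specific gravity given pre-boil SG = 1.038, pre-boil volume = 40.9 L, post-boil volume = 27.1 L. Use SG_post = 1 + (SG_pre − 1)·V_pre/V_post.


pts_pre = (1.038 − 1)·1000 = 38.0000
pts_post = 38.0000·40.9/27.1 = 57.3506
SG_post = 1 + 57.3506/1000

1.0574


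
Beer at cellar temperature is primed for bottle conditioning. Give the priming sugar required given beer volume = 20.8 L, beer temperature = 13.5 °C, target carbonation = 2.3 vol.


residual = 14.695·(0.01821 + 0.09011·e^(−0.04·T));  sugar = (target − residual)·4.0·V
residual = 14.695·(0.01821 + 0.09011·e^(−0.04·13.5)) = 1.0393
sugar = (2.3 − 1.0393)·4.0·20.8

104.8943 g


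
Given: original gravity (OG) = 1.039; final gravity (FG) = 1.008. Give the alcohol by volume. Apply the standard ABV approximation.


ABV = (OG − FG) · 131.25
ABV = (1.039 − 1.008) · 131.25

4.0687 % ABV


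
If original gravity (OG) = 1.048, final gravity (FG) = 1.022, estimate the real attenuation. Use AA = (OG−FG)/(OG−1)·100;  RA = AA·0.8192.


AA = (1.048 − 1.022)/(1.048 − 1)·100 = 54.1667
RA = 54.1667·0.8192

44.3733 %


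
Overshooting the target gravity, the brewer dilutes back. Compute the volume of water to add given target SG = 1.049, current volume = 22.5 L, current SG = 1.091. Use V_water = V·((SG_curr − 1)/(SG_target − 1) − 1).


V_water = 22.5·((1.091 − 1)/(1.049 − 1) − 1)

19.2857 L


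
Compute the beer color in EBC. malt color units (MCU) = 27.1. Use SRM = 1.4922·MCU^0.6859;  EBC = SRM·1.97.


SRM = 1.4922·27.1^0.6859 = 14.3450
EBC = 14.3450·1.97

28.2597 EBC


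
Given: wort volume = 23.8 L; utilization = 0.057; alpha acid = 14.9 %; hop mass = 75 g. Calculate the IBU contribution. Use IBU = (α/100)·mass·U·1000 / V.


IBU = (14.9/100)·75·0.057·1000 / 23.8

26.7637 IBU


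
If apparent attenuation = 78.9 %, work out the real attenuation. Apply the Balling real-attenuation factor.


RA = AA · 0.8192
RA = 78.9 · 0.8192

64.6349 %


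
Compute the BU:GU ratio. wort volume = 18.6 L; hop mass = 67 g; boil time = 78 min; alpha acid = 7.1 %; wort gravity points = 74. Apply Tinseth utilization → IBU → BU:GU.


U = 1.65·0.000125^(GP/1000)·(1−e^(−0.04t))/4.15;  IBU = (α/100)·m·U·1000/V;  BU:GU = IBU/GP
U = 1.65·0.000125^(74/1000)·(1−e^(−0.04·78))/4.15 = 0.1954
IBU = (7.1/100)·67·0.1954·1000/18.6 = 49.9820
BU:GU = 49.9820/74

0.6754


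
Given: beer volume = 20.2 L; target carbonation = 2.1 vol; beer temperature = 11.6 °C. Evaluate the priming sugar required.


residual = 14.695·(0.01821 + 0.09011·e^(−0.04·T));  sugar = (target − residual)·4.0·V
residual = 14.695·(0.01821 + 0.09011·e^(−0.04·11.6)) = 1.1002
sugar = (2.1 − 1.1002)·4.0·20.2

80.7852 g


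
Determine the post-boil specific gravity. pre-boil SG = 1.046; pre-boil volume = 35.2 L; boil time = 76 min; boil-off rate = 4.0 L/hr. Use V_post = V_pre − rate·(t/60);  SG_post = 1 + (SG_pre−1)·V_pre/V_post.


V_post = 35.2 − 4.0·(76/60) = 30.1333
SG_post = 1 + (1.046 − 1)·35.2/30.1333

1.0537


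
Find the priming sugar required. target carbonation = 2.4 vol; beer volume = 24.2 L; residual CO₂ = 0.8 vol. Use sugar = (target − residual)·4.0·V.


sugar = (2.4 − 0.8)·4.0·24.2

154.8800 g


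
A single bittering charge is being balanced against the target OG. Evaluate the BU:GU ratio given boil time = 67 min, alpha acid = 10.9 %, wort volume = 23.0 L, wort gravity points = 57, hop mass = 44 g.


U = 1.65·0.000125^(GP/1000)·(1−e^(−0.04t))/4.15;  IBU = (α/100)·m·U·1000/V;  BU:GU = IBU/GP
U = 1.65·0.000125^(57/1000)·(1−e^(−0.04·67))/4.15 = 0.2219
IBU = (10.9/100)·44·0.2219·1000/23.0 = 46.2663
BU:GU = 46.2663/57

0.8117


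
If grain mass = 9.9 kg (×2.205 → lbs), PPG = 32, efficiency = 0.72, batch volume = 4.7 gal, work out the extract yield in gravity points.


points = lbs × PPG × eff / vol
lbs = 9.9 × 2.205 = 21.8295
points = 21.8295 × 32 × 0.72 / 4.7

107.0110 points


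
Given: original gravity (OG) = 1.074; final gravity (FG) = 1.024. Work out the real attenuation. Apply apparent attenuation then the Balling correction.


AA = (OG−FG)/(OG−1)·100;  RA = AA·0.8192
AA = (1.074 − 1.024)/(1.074 − 1)·100 = 67.5676
RA = 67.5676·0.8192

55.3514 %


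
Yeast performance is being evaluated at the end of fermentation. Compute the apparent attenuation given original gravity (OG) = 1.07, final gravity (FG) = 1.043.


AA = (OG − FG)/(OG − 1) · 100
AA = (1.07 − 1.043)/(1.07 − 1) · 100

38.5714 %


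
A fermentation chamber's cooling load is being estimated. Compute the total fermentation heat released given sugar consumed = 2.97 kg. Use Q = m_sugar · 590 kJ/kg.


Q = 2.97 · 590

1752.3000 kJ


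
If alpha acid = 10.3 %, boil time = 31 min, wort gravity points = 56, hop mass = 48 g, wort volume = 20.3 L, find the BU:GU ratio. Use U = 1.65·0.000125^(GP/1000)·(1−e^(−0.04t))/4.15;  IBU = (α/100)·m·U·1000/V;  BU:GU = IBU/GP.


U = 1.65·0.000125^(56/1000)·(1−e^(−0.04·31))/4.15 = 0.1708
IBU = (10.3/100)·48·0.1708·1000/20.3 = 41.5987
BU:GU = 41.5987/56

0.7428


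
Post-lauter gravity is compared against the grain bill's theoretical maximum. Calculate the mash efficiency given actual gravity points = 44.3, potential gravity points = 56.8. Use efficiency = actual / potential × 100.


efficiency = 44.3 / 56.8 × 100

77.9930 %


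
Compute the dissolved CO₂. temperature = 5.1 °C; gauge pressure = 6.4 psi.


vols = (P + 14.695)·(0.01821 + 0.09011·e^(−0.04·T))
vols = (6.4 + 14.695)·(0.01821 + 0.09011·e^(−0.04·5.1))

1.9342 volumes


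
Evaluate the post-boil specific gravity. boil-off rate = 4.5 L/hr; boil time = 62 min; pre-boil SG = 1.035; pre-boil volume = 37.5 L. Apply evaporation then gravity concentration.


V_post = V_pre − rate·(t/60);  SG_post = 1 + (SG_pre−1)·V_pre/V_post
V_post = 37.5 − 4.5·(62/60) = 32.8500
SG_post = 1 + (1.035 − 1)·37.5/32.8500

1.0400


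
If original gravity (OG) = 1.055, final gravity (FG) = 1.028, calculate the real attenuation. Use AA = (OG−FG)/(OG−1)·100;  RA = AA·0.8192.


AA = (1.055 − 1.028)/(1.055 − 1)·100 = 49.0909
RA = 49.0909·0.8192

40.2153 %


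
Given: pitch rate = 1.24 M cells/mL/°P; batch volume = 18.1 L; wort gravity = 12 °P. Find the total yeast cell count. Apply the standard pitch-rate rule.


cells (billions) = rate · V_L · °P
cells = 1.24 · 18.1 · 12

269.3280 billion cells


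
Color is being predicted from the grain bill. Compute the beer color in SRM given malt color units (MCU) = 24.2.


SRM = 1.4922 · MCU^0.6859
SRM = 1.4922 · 24.2^0.6859

13.2735 SRM


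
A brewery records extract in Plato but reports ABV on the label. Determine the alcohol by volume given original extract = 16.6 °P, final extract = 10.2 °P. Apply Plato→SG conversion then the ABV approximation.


SG = 259/(259 − P);  ABV = (OG − FG)·131.25
OG = 259/(259 − 16.6) = 1.0685
FG = 259/(259 − 10.2) = 1.0410
ABV = (1.0685 − 1.0410)·131.25

3.6074 % ABV


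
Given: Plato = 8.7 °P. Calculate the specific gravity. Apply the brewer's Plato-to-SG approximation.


SG = 259/(259 − P)
SG = 259/(259 − 8.7)

1.0348


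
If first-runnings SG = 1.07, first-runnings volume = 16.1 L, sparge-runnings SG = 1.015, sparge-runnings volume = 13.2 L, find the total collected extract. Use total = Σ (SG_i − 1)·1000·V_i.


first = (1.07 − 1)·1000·16.1 = 1127.0000
sparge = (1.015 − 1)·1000·13.2 = 198.0000
total = 1127.0000 + 198.0000

1325.0000 gravity·L


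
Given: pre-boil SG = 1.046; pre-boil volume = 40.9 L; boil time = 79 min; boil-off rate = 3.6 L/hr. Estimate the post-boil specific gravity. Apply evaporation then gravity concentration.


V_post = V_pre − rate·(t/60);  SG_post = 1 + (SG_pre−1)·V_pre/V_post
V_post = 40.9 − 3.6·(79/60) = 36.1600
SG_post = 1 + (1.046 − 1)·40.9/36.1600

1.0520


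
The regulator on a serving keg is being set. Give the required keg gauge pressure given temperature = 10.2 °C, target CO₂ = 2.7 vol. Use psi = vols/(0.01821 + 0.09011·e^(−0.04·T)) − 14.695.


psi = 2.7/(0.01821 + 0.09011·e^(−0.04·10.2)) − 14.695

19.8622 psi


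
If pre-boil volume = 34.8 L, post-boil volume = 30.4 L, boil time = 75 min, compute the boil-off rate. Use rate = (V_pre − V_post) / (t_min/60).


rate = (34.8 − 30.4) / (75/60)

3.5200 L/hr


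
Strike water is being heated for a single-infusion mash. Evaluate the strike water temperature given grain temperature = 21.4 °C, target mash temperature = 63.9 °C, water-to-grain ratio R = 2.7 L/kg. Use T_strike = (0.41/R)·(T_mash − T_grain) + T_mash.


T_strike = (0.41/2.7)·(63.9 − 21.4) + 63.9

70.3537 °C


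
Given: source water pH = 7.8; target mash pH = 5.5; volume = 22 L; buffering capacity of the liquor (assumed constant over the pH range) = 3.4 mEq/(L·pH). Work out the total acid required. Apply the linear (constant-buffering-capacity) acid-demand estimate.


acid = buffering capacity · (pH_source − pH_target) · V
acid = 3.4 · (7.8 − 5.5) · 22

172.0400 mEq


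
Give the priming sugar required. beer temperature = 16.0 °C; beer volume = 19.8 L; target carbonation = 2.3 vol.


residual = 14.695·(0.01821 + 0.09011·e^(−0.04·T));  sugar = (target − residual)·4.0·V
residual = 14.695·(0.01821 + 0.09011·e^(−0.04·16.0)) = 0.9658
sugar = (2.3 − 0.9658)·4.0·19.8

105.6671 g


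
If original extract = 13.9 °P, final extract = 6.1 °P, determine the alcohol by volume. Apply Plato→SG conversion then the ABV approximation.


SG = 259/(259 − P);  ABV = (OG − FG)·131.25
OG = 259/(259 − 13.9) = 1.0567
FG = 259/(259 − 6.1) = 1.0241
ABV = (1.0567 − 1.0241)·131.25

4.2776 % ABV


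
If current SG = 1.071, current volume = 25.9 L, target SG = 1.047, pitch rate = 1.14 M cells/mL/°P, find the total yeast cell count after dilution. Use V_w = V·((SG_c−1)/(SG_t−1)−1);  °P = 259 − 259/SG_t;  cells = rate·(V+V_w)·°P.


V_w = 25.9·((1.071−1)/(1.047−1)−1) = 13.2255
V_final = 25.9 + 13.2255 = 39.1255
°P = 259 − 259/1.047 = 11.6266
cells = 1.14·39.1255·11.6266

518.5803 billion cells


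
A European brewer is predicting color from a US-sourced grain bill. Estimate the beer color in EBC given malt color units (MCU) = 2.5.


SRM = 1.4922·MCU^0.6859;  EBC = SRM·1.97
SRM = 1.4922·2.5^0.6859 = 2.7975
EBC = 2.7975·1.97

5.5111 EBC


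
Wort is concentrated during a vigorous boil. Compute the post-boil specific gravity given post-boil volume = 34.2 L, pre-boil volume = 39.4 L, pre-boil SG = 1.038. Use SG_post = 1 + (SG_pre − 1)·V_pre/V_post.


pts_pre = (1.038 − 1)·1000 = 38.0000
pts_post = 38.0000·39.4/34.2 = 43.7778
SG_post = 1 + 43.7778/1000

1.0438


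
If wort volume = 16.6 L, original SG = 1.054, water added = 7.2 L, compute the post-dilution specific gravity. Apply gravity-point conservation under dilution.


SG_new = 1 + (SG_old − 1)·V_old/(V_old + V_water)
pts = (1.054 − 1)·1000·16.6/(16.6 + 7.2) = 37.6639
SG_new = 1 + 37.6639/1000

1.0377


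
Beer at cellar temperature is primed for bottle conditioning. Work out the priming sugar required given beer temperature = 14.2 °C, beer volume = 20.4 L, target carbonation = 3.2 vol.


residual = 14.695·(0.01821 + 0.09011·e^(−0.04·T));  sugar = (target − residual)·4.0·V
residual = 14.695·(0.01821 + 0.09011·e^(−0.04·14.2)) = 1.0179
sugar = (3.2 − 1.0179)·4.0·20.4

178.0557 g


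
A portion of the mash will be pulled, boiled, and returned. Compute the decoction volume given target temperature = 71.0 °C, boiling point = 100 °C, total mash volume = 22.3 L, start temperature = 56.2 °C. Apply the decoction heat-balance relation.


V_dec = V_total·(T_target − T_start)/(T_boil − T_start)
V_dec = 22.3·(71.0 − 56.2)/(100 − 56.2)

7.5352 L


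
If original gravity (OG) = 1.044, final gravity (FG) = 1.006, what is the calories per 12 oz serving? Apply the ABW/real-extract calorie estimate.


ABW = (OG−FG)·131.25·0.79/FG;  °P = 259 − 259/SG (for OG→OE and FG→AE);  RE = 0.1808·OE + 0.8192·AE;  Cal = (6.9·ABW + 4·(RE−0.1))·FG·3.55
ABW = (1.044 − 1.006)·131.25·0.79/1.006 = 3.9166
OE = 259 − 259/1.044 = 10.9157 °P
AE = 259 − 259/1.006 = 1.5447 °P
RE = 0.1808·10.9157 + 0.8192·1.5447 = 3.2390 °P
Cal = (6.9·3.9166 + 4·(3.2390−0.1))·1.006·3.55

141.3547 kcal


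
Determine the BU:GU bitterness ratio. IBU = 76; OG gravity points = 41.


BU:GU = IBU / OG_points
BU:GU = 76 / 41

1.8537


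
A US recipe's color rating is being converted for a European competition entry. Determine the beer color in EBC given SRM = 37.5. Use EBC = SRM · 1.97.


EBC = 37.5 · 1.97

73.8750 EBC


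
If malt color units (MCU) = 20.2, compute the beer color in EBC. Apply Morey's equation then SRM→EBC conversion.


SRM = 1.4922·MCU^0.6859;  EBC = SRM·1.97
SRM = 1.4922·20.2^0.6859 = 11.7265
EBC = 11.7265·1.97

23.1012 EBC


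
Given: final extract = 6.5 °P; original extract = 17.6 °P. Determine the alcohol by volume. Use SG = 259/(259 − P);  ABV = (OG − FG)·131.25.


OG = 259/(259 − 17.6) = 1.0729
FG = 259/(259 − 6.5) = 1.0257
ABV = (1.0729 − 1.0257)·131.25

6.1905 % ABV


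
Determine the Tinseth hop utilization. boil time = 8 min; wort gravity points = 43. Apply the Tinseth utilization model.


U = 1.65·0.000125^(GP/1000) · (1 − e^(−0.04·t))/4.15
bigness = 1.65·0.000125^(43/1000) = 1.1211
boil_factor = (1 − e^(−0.04·8))/4.15 = 0.0660
U = 1.1211 · 0.0660

0.0740


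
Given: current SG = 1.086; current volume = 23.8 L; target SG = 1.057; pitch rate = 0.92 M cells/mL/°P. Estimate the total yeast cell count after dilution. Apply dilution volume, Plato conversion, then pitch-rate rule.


V_w = V·((SG_c−1)/(SG_t−1)−1);  °P = 259 − 259/SG_t;  cells = rate·(V+V_w)·°P
V_w = 23.8·((1.086−1)/(1.057−1)−1) = 12.1088
V_final = 23.8 + 12.1088 = 35.9088
°P = 259 − 259/1.057 = 13.9669
cells = 0.92·35.9088·13.9669

461.4111 billion cells


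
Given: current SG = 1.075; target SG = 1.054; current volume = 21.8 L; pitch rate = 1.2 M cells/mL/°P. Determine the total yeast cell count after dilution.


V_w = V·((SG_c−1)/(SG_t−1)−1);  °P = 259 − 259/SG_t;  cells = rate·(V+V_w)·°P
V_w = 21.8·((1.075−1)/(1.054−1)−1) = 8.4778
V_final = 21.8 + 8.4778 = 30.2778
°P = 259 − 259/1.054 = 13.2694
cells = 1.2·30.2778·13.2694

482.1233 billion cells


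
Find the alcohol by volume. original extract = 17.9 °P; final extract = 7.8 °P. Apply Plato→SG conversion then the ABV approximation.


SG = 259/(259 − P);  ABV = (OG − FG)·131.25
OG = 259/(259 − 17.9) = 1.0742
FG = 259/(259 − 7.8) = 1.0311
ABV = (1.0742 − 1.0311)·131.25

5.6690 % ABV


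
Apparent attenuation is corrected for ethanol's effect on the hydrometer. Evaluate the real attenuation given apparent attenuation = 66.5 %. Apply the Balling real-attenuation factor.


RA = AA · 0.8192
RA = 66.5 · 0.8192

54.4768 %


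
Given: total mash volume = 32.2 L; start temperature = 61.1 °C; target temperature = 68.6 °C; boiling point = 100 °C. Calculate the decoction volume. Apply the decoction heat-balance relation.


V_dec = V_total·(T_target − T_start)/(T_boil − T_start)
V_dec = 32.2·(68.6 − 61.1)/(100 − 61.1)

6.2082 L


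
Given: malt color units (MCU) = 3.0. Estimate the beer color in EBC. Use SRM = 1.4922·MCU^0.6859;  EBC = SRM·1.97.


SRM = 1.4922·3.0^0.6859 = 3.1702
EBC = 3.1702·1.97

6.2453 EBC


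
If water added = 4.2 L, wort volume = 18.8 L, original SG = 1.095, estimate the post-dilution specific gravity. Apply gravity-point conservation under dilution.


SG_new = 1 + (SG_old − 1)·V_old/(V_old + V_water)
pts = (1.095 − 1)·1000·18.8/(18.8 + 4.2) = 77.6522
SG_new = 1 + 77.6522/1000

1.0777


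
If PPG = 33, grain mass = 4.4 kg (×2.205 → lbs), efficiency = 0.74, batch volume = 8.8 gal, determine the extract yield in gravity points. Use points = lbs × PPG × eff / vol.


lbs = 4.4 × 2.205 = 9.7020
points = 9.7020 × 33 × 0.74 / 8.8

26.9231 points


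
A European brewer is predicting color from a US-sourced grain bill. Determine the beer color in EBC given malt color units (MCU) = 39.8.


SRM = 1.4922·MCU^0.6859;  EBC = SRM·1.97
SRM = 1.4922·39.8^0.6859 = 18.6718
EBC = 18.6718·1.97

36.7835 EBC


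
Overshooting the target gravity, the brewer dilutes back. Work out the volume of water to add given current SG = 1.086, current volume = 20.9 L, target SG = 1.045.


V_water = V·((SG_curr − 1)/(SG_target − 1) − 1)
V_water = 20.9·((1.086 − 1)/(1.045 − 1) − 1)

19.0422 L


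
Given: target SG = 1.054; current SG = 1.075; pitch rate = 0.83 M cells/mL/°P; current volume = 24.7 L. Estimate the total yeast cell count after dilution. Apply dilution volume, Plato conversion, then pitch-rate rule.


V_w = V·((SG_c−1)/(SG_t−1)−1);  °P = 259 − 259/SG_t;  cells = rate·(V+V_w)·°P
V_w = 24.7·((1.075−1)/(1.054−1)−1) = 9.6056
V_final = 24.7 + 9.6056 = 34.3056
°P = 259 − 259/1.054 = 13.2694
cells = 0.83·34.3056·13.2694

377.8292 billion cells


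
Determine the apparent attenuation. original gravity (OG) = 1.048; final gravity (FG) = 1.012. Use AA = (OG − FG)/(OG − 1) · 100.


AA = (1.048 − 1.012)/(1.048 − 1) · 100

75.0000 %


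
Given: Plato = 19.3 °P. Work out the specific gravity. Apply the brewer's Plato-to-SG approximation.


SG = 259/(259 − P)
SG = 259/(259 − 19.3)

1.0805


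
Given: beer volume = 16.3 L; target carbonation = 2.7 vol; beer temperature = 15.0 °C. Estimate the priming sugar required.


residual = 14.695·(0.01821 + 0.09011·e^(−0.04·T));  sugar = (target − residual)·4.0·V
residual = 14.695·(0.01821 + 0.09011·e^(−0.04·15.0)) = 0.9943
sugar = (2.7 − 0.9943)·4.0·16.3

111.2107 g


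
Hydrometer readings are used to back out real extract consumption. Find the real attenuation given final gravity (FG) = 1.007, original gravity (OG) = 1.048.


AA = (OG−FG)/(OG−1)·100;  RA = AA·0.8192
AA = (1.048 − 1.007)/(1.048 − 1)·100 = 85.4167
RA = 85.4167·0.8192

69.9733 %


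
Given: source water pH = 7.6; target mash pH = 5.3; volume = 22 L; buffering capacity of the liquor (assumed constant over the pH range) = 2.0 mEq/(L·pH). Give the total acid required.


acid = buffering capacity · (pH_source − pH_target) · V
acid = 2.0 · (7.6 − 5.3) · 22

101.2000 mEq


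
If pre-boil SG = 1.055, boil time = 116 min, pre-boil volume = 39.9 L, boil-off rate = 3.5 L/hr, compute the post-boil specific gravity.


V_post = V_pre − rate·(t/60);  SG_post = 1 + (SG_pre−1)·V_pre/V_post
V_post = 39.9 − 3.5·(116/60) = 33.1333
SG_post = 1 + (1.055 − 1)·39.9/33.1333

1.0662


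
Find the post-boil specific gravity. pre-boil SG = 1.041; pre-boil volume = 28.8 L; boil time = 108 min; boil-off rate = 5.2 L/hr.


V_post = V_pre − rate·(t/60);  SG_post = 1 + (SG_pre−1)·V_pre/V_post
V_post = 28.8 − 5.2·(108/60) = 19.4400
SG_post = 1 + (1.041 − 1)·28.8/19.4400

1.0607


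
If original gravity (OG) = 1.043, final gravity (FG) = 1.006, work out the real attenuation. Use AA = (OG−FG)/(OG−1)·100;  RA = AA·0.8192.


AA = (1.043 − 1.006)/(1.043 − 1)·100 = 86.0465
RA = 86.0465·0.8192

70.4893 %


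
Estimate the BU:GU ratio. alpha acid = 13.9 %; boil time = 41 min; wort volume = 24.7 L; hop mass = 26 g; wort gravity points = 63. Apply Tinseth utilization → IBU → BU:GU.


U = 1.65·0.000125^(GP/1000)·(1−e^(−0.04t))/4.15;  IBU = (α/100)·m·U·1000/V;  BU:GU = IBU/GP
U = 1.65·0.000125^(63/1000)·(1−e^(−0.04·41))/4.15 = 0.1819
IBU = (13.9/100)·26·0.1819·1000/24.7 = 26.6182
BU:GU = 26.6182/63

0.4225


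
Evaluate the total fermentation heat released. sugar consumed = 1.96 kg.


Q = m_sugar · 590 kJ/kg
Q = 1.96 · 590

1156.4000 kJ


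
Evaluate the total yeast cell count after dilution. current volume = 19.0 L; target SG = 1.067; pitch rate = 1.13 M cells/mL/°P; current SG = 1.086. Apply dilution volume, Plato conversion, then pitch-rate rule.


V_w = V·((SG_c−1)/(SG_t−1)−1);  °P = 259 − 259/SG_t;  cells = rate·(V+V_w)·°P
V_w = 19.0·((1.086−1)/(1.067−1)−1) = 5.3881
V_final = 19.0 + 5.3881 = 24.3881
°P = 259 − 259/1.067 = 16.2634
cells = 1.13·24.3881·16.2634

448.1938 billion cells


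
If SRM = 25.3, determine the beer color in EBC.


EBC = SRM · 1.97
EBC = 25.3 · 1.97

49.8410 EBC


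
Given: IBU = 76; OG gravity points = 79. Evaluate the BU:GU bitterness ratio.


BU:GU = IBU / OG_points
BU:GU = 76 / 79

0.9620


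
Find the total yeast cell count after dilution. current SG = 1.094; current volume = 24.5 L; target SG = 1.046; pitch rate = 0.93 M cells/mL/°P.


V_w = V·((SG_c−1)/(SG_t−1)−1);  °P = 259 − 259/SG_t;  cells = rate·(V+V_w)·°P
V_w = 24.5·((1.094−1)/(1.046−1)−1) = 25.5652
V_final = 24.5 + 25.5652 = 50.0652
°P = 259 − 259/1.046 = 11.3901
cells = 0.93·50.0652·11.3901

530.3285 billion cells


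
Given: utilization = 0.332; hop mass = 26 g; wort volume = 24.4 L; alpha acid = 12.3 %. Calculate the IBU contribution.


IBU = (α/100)·mass·U·1000 / V
IBU = (12.3/100)·26·0.332·1000 / 24.4

43.5138 IBU


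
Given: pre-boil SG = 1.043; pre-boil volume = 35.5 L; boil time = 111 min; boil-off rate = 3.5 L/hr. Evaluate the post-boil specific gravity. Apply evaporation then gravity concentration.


V_post = V_pre − rate·(t/60);  SG_post = 1 + (SG_pre−1)·V_pre/V_post
V_post = 35.5 − 3.5·(111/60) = 29.0250
SG_post = 1 + (1.043 − 1)·35.5/29.0250

1.0526


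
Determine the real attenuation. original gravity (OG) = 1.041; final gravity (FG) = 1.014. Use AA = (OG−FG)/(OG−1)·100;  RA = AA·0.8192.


AA = (1.041 − 1.014)/(1.041 − 1)·100 = 65.8537
RA = 65.8537·0.8192

53.9473 %


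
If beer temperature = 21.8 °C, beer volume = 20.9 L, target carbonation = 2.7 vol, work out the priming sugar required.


residual = 14.695·(0.01821 + 0.09011·e^(−0.04·T));  sugar = (target − residual)·4.0·V
residual = 14.695·(0.01821 + 0.09011·e^(−0.04·21.8)) = 0.8212
sugar = (2.7 − 0.8212)·4.0·20.9

157.0636 g


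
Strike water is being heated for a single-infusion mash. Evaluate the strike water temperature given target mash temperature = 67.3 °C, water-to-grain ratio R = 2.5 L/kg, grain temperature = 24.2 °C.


T_strike = (0.41/R)·(T_mash − T_grain) + T_mash
T_strike = (0.41/2.5)·(67.3 − 24.2) + 67.3

74.3684 °C


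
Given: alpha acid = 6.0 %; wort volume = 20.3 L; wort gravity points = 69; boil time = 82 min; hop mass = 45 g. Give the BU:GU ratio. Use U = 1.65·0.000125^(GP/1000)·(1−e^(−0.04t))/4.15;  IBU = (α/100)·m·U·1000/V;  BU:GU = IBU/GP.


U = 1.65·0.000125^(69/1000)·(1−e^(−0.04·82))/4.15 = 0.2058
IBU = (6.0/100)·45·0.2058·1000/20.3 = 27.3737
BU:GU = 27.3737/69

0.3967


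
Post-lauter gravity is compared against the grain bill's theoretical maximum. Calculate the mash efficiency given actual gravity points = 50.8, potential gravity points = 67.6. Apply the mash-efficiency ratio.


efficiency = actual / potential × 100
efficiency = 50.8 / 67.6 × 100

75.1479 %


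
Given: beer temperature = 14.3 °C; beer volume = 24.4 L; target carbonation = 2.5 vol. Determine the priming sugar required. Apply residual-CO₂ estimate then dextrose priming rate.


residual = 14.695·(0.01821 + 0.09011·e^(−0.04·T));  sugar = (target − residual)·4.0·V
residual = 14.695·(0.01821 + 0.09011·e^(−0.04·14.3)) = 1.0149
sugar = (2.5 − 1.0149)·4.0·24.4

144.9409 g


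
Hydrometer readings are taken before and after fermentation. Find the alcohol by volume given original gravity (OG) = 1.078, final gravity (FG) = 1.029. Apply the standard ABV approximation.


ABV = (OG − FG) · 131.25
ABV = (1.078 − 1.029) · 131.25

6.4313 % ABV


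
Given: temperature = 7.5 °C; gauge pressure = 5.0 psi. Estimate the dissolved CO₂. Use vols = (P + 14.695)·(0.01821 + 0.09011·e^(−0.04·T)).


vols = (5.0 + 14.695)·(0.01821 + 0.09011·e^(−0.04·7.5))

1.6734 volumes


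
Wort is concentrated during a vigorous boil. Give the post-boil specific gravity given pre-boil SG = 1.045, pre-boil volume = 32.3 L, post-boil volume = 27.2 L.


SG_post = 1 + (SG_pre − 1)·V_pre/V_post
pts_pre = (1.045 − 1)·1000 = 45.0000
pts_post = 45.0000·32.3/27.2 = 53.4375
SG_post = 1 + 53.4375/1000

1.0534


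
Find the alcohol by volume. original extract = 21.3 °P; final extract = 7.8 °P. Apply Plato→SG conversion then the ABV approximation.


SG = 259/(259 − P);  ABV = (OG − FG)·131.25
OG = 259/(259 − 21.3) = 1.0896
FG = 259/(259 − 7.8) = 1.0311
ABV = (1.0896 − 1.0311)·131.25

7.6857 % ABV


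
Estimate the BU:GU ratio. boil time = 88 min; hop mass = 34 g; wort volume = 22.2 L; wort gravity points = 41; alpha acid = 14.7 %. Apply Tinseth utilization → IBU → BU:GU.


U = 1.65·0.000125^(GP/1000)·(1−e^(−0.04t))/4.15;  IBU = (α/100)·m·U·1000/V;  BU:GU = IBU/GP
U = 1.65·0.000125^(41/1000)·(1−e^(−0.04·88))/4.15 = 0.2669
IBU = (14.7/100)·34·0.2669·1000/22.2 = 60.0902
BU:GU = 60.0902/41

1.4656


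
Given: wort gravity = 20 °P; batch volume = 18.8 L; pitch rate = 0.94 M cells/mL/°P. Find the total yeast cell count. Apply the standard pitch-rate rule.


cells (billions) = rate · V_L · °P
cells = 0.94 · 18.8 · 20

353.4400 billion cells


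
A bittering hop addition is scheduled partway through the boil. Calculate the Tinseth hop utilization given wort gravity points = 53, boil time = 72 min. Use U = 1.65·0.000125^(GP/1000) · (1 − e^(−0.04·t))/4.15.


bigness = 1.65·0.000125^(53/1000) = 1.0248
boil_factor = (1 − e^(−0.04·72))/4.15 = 0.2274
U = 1.0248 · 0.2274

0.2331


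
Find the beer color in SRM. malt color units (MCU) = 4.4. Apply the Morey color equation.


SRM = 1.4922 · MCU^0.6859
SRM = 1.4922 · 4.4^0.6859

4.1226 SRM


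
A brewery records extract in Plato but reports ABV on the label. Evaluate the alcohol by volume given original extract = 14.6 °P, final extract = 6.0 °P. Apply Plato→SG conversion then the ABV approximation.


SG = 259/(259 − P);  ABV = (OG − FG)·131.25
OG = 259/(259 − 14.6) = 1.0597
FG = 259/(259 − 6.0) = 1.0237
ABV = (1.0597 − 1.0237)·131.25

4.7280 % ABV


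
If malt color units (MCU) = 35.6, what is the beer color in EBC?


SRM = 1.4922·MCU^0.6859;  EBC = SRM·1.97
SRM = 1.4922·35.6^0.6859 = 17.2968
EBC = 17.2968·1.97

34.0748 EBC


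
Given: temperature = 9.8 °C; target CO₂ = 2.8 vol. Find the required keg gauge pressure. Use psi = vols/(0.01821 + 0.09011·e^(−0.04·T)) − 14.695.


psi = 2.8/(0.01821 + 0.09011·e^(−0.04·9.8)) − 14.695

20.7043 psi


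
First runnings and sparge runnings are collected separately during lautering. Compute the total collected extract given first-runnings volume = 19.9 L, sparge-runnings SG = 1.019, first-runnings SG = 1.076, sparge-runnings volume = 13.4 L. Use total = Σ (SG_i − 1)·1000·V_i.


first = (1.076 − 1)·1000·19.9 = 1512.4000
sparge = (1.019 − 1)·1000·13.4 = 254.6000
total = 1512.4000 + 254.6000

1767.0000 gravity·L


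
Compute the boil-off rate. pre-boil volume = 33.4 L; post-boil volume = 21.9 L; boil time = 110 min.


rate = (V_pre − V_post) / (t_min/60)
rate = (33.4 − 21.9) / (110/60)

6.2727 L/hr


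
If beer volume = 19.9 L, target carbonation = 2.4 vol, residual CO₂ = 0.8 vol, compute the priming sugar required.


sugar = (target − residual)·4.0·V
sugar = (2.4 − 0.8)·4.0·19.9

127.3600 g


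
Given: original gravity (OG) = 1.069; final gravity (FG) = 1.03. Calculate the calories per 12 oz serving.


ABW = (OG−FG)·131.25·0.79/FG;  °P = 259 − 259/SG (for OG→OE and FG→AE);  RE = 0.1808·OE + 0.8192·AE;  Cal = (6.9·ABW + 4·(RE−0.1))·FG·3.55
ABW = (1.069 − 1.03)·131.25·0.79/1.03 = 3.9260
OE = 259 − 259/1.069 = 16.7175 °P
AE = 259 − 259/1.03 = 7.5437 °P
RE = 0.1808·16.7175 + 0.8192·7.5437 = 9.2023 °P
Cal = (6.9·3.9260 + 4·(9.2023−0.1))·1.03·3.55

232.1836 kcal


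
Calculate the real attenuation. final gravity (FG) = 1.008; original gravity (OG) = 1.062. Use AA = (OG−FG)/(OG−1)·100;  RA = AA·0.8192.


AA = (1.062 − 1.008)/(1.062 − 1)·100 = 87.0968
RA = 87.0968·0.8192

71.3497 %


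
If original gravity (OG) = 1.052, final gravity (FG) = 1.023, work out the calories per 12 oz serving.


ABW = (OG−FG)·131.25·0.79/FG;  °P = 259 − 259/SG (for OG→OE and FG→AE);  RE = 0.1808·OE + 0.8192·AE;  Cal = (6.9·ABW + 4·(RE−0.1))·FG·3.55
ABW = (1.052 − 1.023)·131.25·0.79/1.023 = 2.9393
OE = 259 − 259/1.052 = 12.8023 °P
AE = 259 − 259/1.023 = 5.8231 °P
RE = 0.1808·12.8023 + 0.8192·5.8231 = 7.0849 °P
Cal = (6.9·2.9393 + 4·(7.0849−0.1))·1.023·3.55

175.1219 kcal


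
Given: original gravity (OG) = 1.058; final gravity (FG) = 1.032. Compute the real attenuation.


AA = (OG−FG)/(OG−1)·100;  RA = AA·0.8192
AA = (1.058 − 1.032)/(1.058 − 1)·100 = 44.8276
RA = 44.8276·0.8192

36.7228 %
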